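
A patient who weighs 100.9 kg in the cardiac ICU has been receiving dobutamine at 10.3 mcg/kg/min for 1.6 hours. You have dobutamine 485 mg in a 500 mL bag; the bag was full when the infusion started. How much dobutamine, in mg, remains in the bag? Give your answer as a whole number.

Dose = 10.3 mcg/kg/min × 100.9 kg = 1039.27 mcg/min
1039.27 mcg/min × 60 min/hr = 62356.2 mcg/hr
Concentration = 485 mg ÷ 500 mL = 0.97 mg/mL = 970 mcg/mL
Rate = 62356.2 mcg/hr ÷ 970 mcg/mL = 64.28474 mL/hr
Volume infused = 64.28474 mL/hr × 1.6 hr = 102.8556 mL
Volume remaining = 500 − 102.8556 = 397.1444 mL
Drug remaining = 397.1444 mL × 970 mcg/mL = 385230.1 mcg = 385.2301 mg

385 mg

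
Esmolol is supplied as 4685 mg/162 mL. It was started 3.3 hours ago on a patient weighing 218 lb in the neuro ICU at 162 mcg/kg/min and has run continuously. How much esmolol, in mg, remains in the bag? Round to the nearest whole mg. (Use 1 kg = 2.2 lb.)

Weight = 218 lb ÷ 2.2 lb/kg = 99.09091 kg
Dose = 162 mcg/kg/min × 99.09091 kg = 16052.73 mcg/min
16052.73 mcg/min × 60 min/hr = 963163.6 mcg/hr
Concentration = 4685 mg ÷ 162 mL = 28.91975 mg/mL = 28919.75 mcg/mL
Rate = 963163.6 mcg/hr ÷ 28919.75 mcg/mL = 33.3047 mL/hr
Volume infused = 33.3047 mL/hr × 3.3 hr = 109.9055 mL
Volume remaining = 162 − 109.9055 = 52.0945 mL
Drug remaining = 52.0945 mL × 28919.75 mcg/mL = 1506560 mcg = 1506.56 mg

1507 mg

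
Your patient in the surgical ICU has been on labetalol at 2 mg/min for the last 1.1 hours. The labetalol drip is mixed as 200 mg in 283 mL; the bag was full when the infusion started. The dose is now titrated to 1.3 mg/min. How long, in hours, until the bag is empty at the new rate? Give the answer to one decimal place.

Initial rate:
2 mg/min × 60 min/hr = 120 mg/hr
Concentration = 200 mg ÷ 283 mL = 0.7067138 mg/mL
Rate = 120 mg/hr ÷ 0.7067138 mg/mL = 169.8 mL/hr
Volume infused so far = 169.8 mL/hr × 1.1 hr = 186.78 mL
Volume remaining = 283 − 186.78 = 96.22 mL
New rate:
1.3 mg/min × 60 min/hr = 78 mg/hr
Rate = 78 mg/hr ÷ 0.7067138 mg/mL = 110.37 mL/hr
Time remaining = 96.22 mL ÷ 110.37 mL/hr = 0.8717949 hr

0.9 hours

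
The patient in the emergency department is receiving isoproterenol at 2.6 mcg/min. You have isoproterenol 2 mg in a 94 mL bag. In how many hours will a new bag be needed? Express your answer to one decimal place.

12.8 hours

2.6 mcg/min × 60 min/hr = 156 mcg/hr
Concentration = 2 mg ÷ 94 mL = 0.0212766 mg/mL = 21.2766 mcg/mL
Rate = 156 mcg/hr ÷ 21.2766 mcg/mL = 7.332 mL/hr
Duration = 94 mL ÷ 7.332 mL/hr = 12.82051 hr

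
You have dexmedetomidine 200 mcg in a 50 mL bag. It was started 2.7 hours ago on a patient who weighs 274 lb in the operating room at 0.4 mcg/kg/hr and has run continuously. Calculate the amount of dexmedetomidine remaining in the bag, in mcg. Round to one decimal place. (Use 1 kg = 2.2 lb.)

Weight = 274 lb ÷ 2.2 lb/kg = 124.5455 kg
Dose = 0.4 mcg/kg/hr × 124.5455 kg = 49.81818 mcg/hr
Concentration = 200 mcg ÷ 50 mL = 4 mcg/mL
Rate = 49.81818 mcg/hr ÷ 4 mcg/mL = 12.45455 mL/hr
Volume infused = 12.45455 mL/hr × 2.7 hr = 33.62727 mL
Volume remaining = 50 − 33.62727 = 16.37273 mL
Drug remaining = 16.37273 mL × 4 mcg/mL = 65.49091 mcg

65.5 mcg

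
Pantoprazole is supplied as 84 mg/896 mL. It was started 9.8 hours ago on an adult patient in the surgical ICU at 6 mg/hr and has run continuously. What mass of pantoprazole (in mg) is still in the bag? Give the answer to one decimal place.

Concentration = 84 mg ÷ 896 mL = 0.09375 mg/mL
Rate = 6 mg/hr ÷ 0.09375 mg/mL = 64 mL/hr
Volume infused = 64 mL/hr × 9.8 hr = 627.2 mL
Volume remaining = 896 − 627.2 = 268.8 mL
Drug remaining = 268.8 mL × 0.09375 mg/mL = 25.2 mg

25.2 mg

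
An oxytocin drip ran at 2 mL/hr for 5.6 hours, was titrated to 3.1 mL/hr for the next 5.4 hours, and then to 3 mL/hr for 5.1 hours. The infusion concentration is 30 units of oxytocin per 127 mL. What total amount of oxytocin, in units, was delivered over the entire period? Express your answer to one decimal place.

Concentration = 30 units ÷ 127 mL = 0.2362205 units/mL
Stage 1: 2 mL/hr × 5.6 hr = 11.2 mL → 11.2 mL × 0.2362205 units/mL = 2.645669 units
Stage 2: 3.1 mL/hr × 5.4 hr = 16.74 mL → 16.74 mL × 0.2362205 units/mL = 3.954331 units
Stage 3: 3 mL/hr × 5.1 hr = 15.3 mL → 15.3 mL × 0.2362205 units/mL = 3.614173 units
Total = 2.645669 + 3.954331 + 3.614173 = 10.21417 units

10.2 units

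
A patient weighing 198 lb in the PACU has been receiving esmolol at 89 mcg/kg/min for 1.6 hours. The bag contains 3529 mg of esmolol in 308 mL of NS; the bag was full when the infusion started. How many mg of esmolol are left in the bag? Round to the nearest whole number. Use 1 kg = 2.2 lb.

2760 mg

Weight = 198 lb ÷ 2.2 lb/kg = 90 kg
Dose = 89 mcg/kg/min × 90 kg = 8010 mcg/min
8010 mcg/min × 60 min/hr = 480600 mcg/hr
Concentration = 3529 mg ÷ 308 mL = 11.45779 mg/mL = 11457.79 mcg/mL
Rate = 480600 mcg/hr ÷ 11457.79 mcg/mL = 41.94525 mL/hr
Volume infused = 41.94525 mL/hr × 1.6 hr = 67.11241 mL
Volume remaining = 308 − 67.11241 = 240.8876 mL
Drug remaining = 240.8876 mL × 11457.79 mcg/mL = 2760040 mcg = 2760.04 mg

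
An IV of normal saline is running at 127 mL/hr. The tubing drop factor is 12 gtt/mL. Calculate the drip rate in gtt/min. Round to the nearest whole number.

127 mL/hr ÷ 60 min/hr = 2.116667 mL/min
2.116667 mL/min × 12 gtt/mL = 25.4 gtt/min

25 gtt/min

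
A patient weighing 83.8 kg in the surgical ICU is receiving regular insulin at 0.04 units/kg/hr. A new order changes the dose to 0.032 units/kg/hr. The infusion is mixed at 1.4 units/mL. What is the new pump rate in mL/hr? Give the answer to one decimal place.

1.9 mL/hr

Dose = 0.032 units/kg/hr × 83.8 kg = 2.6816 units/hr
Rate = 2.6816 units/hr ÷ 1.4 units/mL = 1.915429 mL/hr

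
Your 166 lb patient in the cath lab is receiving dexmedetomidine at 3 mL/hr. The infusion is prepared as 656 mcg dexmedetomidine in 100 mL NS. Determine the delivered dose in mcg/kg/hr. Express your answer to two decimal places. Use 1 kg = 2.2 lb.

0.26 mcg/kg/hr

Weight = 166 lb ÷ 2.2 lb/kg = 75.45455 kg
Concentration = 656 mcg ÷ 100 mL = 6.56 mcg/mL
Drug rate = 3 mL/hr × 6.56 mcg/mL = 19.68 mcg/hr
19.68 mcg/hr ÷ 75.45455 kg = 0.2608193 mcg/kg/hr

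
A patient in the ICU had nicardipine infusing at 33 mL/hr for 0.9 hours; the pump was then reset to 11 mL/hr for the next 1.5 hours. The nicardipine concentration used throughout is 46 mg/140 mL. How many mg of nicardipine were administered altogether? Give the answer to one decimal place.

15.2 mg

Concentration = 46 mg ÷ 140 mL = 0.3285714 mg/mL
Stage 1: 33 mL/hr × 0.9 hr = 29.7 mL → 29.7 mL × 0.3285714 mg/mL = 9.758571 mg
Stage 2: 11 mL/hr × 1.5 hr = 16.5 mL → 16.5 mL × 0.3285714 mg/mL = 5.421429 mg
Total = 9.758571 + 5.421429 = 15.18 mg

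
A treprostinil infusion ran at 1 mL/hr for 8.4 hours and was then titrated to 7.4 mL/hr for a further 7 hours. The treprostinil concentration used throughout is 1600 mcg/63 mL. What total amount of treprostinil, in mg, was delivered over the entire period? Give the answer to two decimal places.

1.53 mg

Concentration = 1600 mcg ÷ 63 mL = 25.39683 mcg/mL
Stage 1: 1 mL/hr × 8.4 hr = 8.4 mL → 8.4 mL × 25.39683 mcg/mL = 213.3333 mcg
Stage 2: 7.4 mL/hr × 7 hr = 51.8 mL → 51.8 mL × 25.39683 mcg/mL = 1315.556 mcg
Total = 213.3333 + 1315.556 = 1528.889 mcg = 1.528889 mg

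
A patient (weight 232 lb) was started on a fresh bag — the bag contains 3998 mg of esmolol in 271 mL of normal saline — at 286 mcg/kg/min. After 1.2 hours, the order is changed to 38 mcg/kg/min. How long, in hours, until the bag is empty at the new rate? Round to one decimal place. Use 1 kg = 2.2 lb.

Initial rate:
Weight = 232 lb ÷ 2.2 lb/kg = 105.4545 kg
Dose = 286 mcg/kg/min × 105.4545 kg = 30160 mcg/min
30160 mcg/min × 60 min/hr = 1809600 mcg/hr
Concentration = 3998 mg ÷ 271 mL = 14.75277 mg/mL = 14752.77 mcg/mL
Rate = 1809600 mcg/hr ÷ 14752.77 mcg/mL = 122.6617 mL/hr
Volume infused so far = 122.6617 mL/hr × 1.2 hr = 147.1941 mL
Volume remaining = 271 − 147.1941 = 123.8059 mL
New rate:
Dose = 38 mcg/kg/min × 105.4545 kg = 4007.273 mcg/min
4007.273 mcg/min × 60 min/hr = 240436.4 mcg/hr
Rate = 240436.4 mcg/hr ÷ 14752.77 mcg/mL = 16.29771 mL/hr
Time remaining = 123.8059 mL ÷ 16.29771 mL/hr = 7.596521 hr

7.6 hours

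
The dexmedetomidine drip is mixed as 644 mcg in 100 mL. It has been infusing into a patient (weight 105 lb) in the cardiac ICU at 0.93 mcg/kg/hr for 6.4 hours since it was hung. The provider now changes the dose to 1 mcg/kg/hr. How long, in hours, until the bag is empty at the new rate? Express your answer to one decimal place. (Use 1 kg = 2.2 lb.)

7.5 hours

Initial rate:
Weight = 105 lb ÷ 2.2 lb/kg = 47.72727 kg
Dose = 0.93 mcg/kg/hr × 47.72727 kg = 44.38636 mcg/hr
Concentration = 644 mcg ÷ 100 mL = 6.44 mcg/mL
Rate = 44.38636 mcg/hr ÷ 6.44 mcg/mL = 6.892292 mL/hr
Volume infused so far = 6.892292 mL/hr × 6.4 hr = 44.11067 mL
Volume remaining = 100 − 44.11067 = 55.88933 mL
New rate:
Dose = 1 mcg/kg/hr × 47.72727 kg = 47.72727 mcg/hr
Rate = 47.72727 mcg/hr ÷ 6.44 mcg/mL = 7.411067 mL/hr
Time remaining = 55.88933 mL ÷ 7.411067 mL/hr = 7.541333 hr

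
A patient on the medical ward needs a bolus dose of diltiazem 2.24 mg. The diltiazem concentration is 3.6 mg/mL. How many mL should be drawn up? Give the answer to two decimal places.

Volume = 2.24 mg ÷ 3.6 mg/mL = 0.6222222 mL

0.62 mL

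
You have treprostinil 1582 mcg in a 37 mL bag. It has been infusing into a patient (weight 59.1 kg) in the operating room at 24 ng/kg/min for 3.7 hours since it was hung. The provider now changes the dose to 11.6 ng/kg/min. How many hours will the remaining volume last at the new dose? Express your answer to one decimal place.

Initial rate:
Dose = 24 ng/kg/min × 59.1 kg = 1418.4 ng/min
1418.4 ng/min × 60 min/hr = 85104 ng/hr
Concentration = 1582 mcg ÷ 37 mL = 42.75676 mcg/mL = 42756.76 ng/mL
Rate = 85104 ng/hr ÷ 42756.76 ng/mL = 1.990422 mL/hr
Volume infused so far = 1.990422 mL/hr × 3.7 hr = 7.364562 mL
Volume remaining = 37 − 7.364562 = 29.63544 mL
New rate:
Dose = 11.6 ng/kg/min × 59.1 kg = 685.56 ng/min
685.56 ng/min × 60 min/hr = 41133.6 ng/hr
Rate = 41133.6 ng/hr ÷ 42756.76 ng/mL = 0.9620374 mL/hr
Time remaining = 29.63544 mL ÷ 0.9620374 mL/hr = 30.80487 hr

30.8 hours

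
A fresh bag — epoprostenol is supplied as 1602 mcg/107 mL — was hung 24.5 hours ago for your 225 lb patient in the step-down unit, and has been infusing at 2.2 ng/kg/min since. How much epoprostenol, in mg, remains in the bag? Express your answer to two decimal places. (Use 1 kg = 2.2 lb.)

1.27 mg

Weight = 225 lb ÷ 2.2 lb/kg = 102.2727 kg
Dose = 2.2 ng/kg/min × 102.2727 kg = 225 ng/min
225 ng/min × 60 min/hr = 13500 ng/hr
Concentration = 1602 mcg ÷ 107 mL = 14.97196 mcg/mL = 14971.96 ng/mL
Rate = 13500 ng/hr ÷ 14971.96 ng/mL = 0.9016854 mL/hr
Volume infused = 0.9016854 mL/hr × 24.5 hr = 22.09129 mL
Volume remaining = 107 − 22.09129 = 84.90871 mL
Drug remaining = 84.90871 mL × 14971.96 ng/mL = 1271250 ng = 1.27125 mg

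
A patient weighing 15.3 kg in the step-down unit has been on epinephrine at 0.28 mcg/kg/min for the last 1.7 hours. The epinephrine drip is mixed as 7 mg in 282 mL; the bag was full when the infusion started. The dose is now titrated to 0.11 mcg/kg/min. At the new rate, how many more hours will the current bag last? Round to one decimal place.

65.0 hours

Initial rate:
Dose = 0.28 mcg/kg/min × 15.3 kg = 4.284 mcg/min
4.284 mcg/min × 60 min/hr = 257.04 mcg/hr
Concentration = 7 mg ÷ 282 mL = 0.0248227 mg/mL = 24.8227 mcg/mL
Rate = 257.04 mcg/hr ÷ 24.8227 mcg/mL = 10.35504 mL/hr
Volume infused so far = 10.35504 mL/hr × 1.7 hr = 17.60357 mL
Volume remaining = 282 − 17.60357 = 264.3964 mL
New rate:
Dose = 0.11 mcg/kg/min × 15.3 kg = 1.683 mcg/min
1.683 mcg/min × 60 min/hr = 100.98 mcg/hr
Rate = 100.98 mcg/hr ÷ 24.8227 mcg/mL = 4.068051 mL/hr
Time remaining = 264.3964 mL ÷ 4.068051 mL/hr = 64.99338 hr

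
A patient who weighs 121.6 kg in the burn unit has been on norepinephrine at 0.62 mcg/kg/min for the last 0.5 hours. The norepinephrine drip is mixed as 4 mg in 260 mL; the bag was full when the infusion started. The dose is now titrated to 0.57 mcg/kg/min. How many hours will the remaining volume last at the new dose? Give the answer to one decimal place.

0.4 hours

Initial rate:
Dose = 0.62 mcg/kg/min × 121.6 kg = 75.392 mcg/min
75.392 mcg/min × 60 min/hr = 4523.52 mcg/hr
Concentration = 4 mg ÷ 260 mL = 0.01538462 mg/mL = 15.38462 mcg/mL
Rate = 4523.52 mcg/hr ÷ 15.38462 mcg/mL = 294.0288 mL/hr
Volume infused so far = 294.0288 mL/hr × 0.5 hr = 147.0144 mL
Volume remaining = 260 − 147.0144 = 112.9856 mL
New rate:
Dose = 0.57 mcg/kg/min × 121.6 kg = 69.312 mcg/min
69.312 mcg/min × 60 min/hr = 4158.72 mcg/hr
Rate = 4158.72 mcg/hr ÷ 15.38462 mcg/mL = 270.3168 mL/hr
Time remaining = 112.9856 mL ÷ 270.3168 mL/hr = 0.4179748 hr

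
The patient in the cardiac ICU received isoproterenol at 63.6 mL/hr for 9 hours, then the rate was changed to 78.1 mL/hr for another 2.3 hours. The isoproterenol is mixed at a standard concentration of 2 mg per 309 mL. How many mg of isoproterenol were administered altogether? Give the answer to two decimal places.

Concentration = 2 mg ÷ 309 mL = 0.006472492 mg/mL
Stage 1: 63.6 mL/hr × 9 hr = 572.4 mL → 572.4 mL × 0.006472492 mg/mL = 3.704854 mg
Stage 2: 78.1 mL/hr × 2.3 hr = 179.63 mL → 179.63 mL × 0.006472492 mg/mL = 1.162654 mg
Total = 3.704854 + 1.162654 = 4.867508 mg

4.87 mg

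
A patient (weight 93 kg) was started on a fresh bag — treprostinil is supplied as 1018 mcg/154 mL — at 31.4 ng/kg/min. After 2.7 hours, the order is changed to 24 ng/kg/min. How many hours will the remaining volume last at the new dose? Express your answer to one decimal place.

4.1 hours

Initial rate:
Dose = 31.4 ng/kg/min × 93 kg = 2920.2 ng/min
2920.2 ng/min × 60 min/hr = 175212 ng/hr
Concentration = 1018 mcg ÷ 154 mL = 6.61039 mcg/mL = 6610.39 ng/mL
Rate = 175212 ng/hr ÷ 6610.39 ng/mL = 26.50555 mL/hr
Volume infused so far = 26.50555 mL/hr × 2.7 hr = 71.56498 mL
Volume remaining = 154 − 71.56498 = 82.43502 mL
New rate:
Dose = 24 ng/kg/min × 93 kg = 2232 ng/min
2232 ng/min × 60 min/hr = 133920 ng/hr
Rate = 133920 ng/hr ÷ 6610.39 ng/mL = 20.25902 mL/hr
Time remaining = 82.43502 mL ÷ 20.25902 mL/hr = 4.069053 hr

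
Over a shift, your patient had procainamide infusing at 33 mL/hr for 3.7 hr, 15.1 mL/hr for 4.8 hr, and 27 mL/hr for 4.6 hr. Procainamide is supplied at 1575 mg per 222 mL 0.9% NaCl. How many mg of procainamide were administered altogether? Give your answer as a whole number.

2262 mg

Concentration = 1575 mg ÷ 222 mL = 7.094595 mg/mL
Stage 1: 33 mL/hr × 3.7 hr = 122.1 mL → 122.1 mL × 7.094595 mg/mL = 866.25 mg
Stage 2: 15.1 mL/hr × 4.8 hr = 72.48 mL → 72.48 mL × 7.094595 mg/mL = 514.2162 mg
Stage 3: 27 mL/hr × 4.6 hr = 124.2 mL → 124.2 mL × 7.094595 mg/mL = 881.1486 mg
Total = 866.25 + 514.2162 + 881.1486 = 2261.615 mg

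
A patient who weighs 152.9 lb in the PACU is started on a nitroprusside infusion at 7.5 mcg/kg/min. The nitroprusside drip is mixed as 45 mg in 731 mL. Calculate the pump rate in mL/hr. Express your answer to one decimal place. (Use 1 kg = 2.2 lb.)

Weight = 152.9 lb ÷ 2.2 lb/kg = 69.5 kg
Dose = 7.5 mcg/kg/min × 69.5 kg = 521.25 mcg/min
521.25 mcg/min × 60 min/hr = 31275 mcg/hr
Concentration = 45 mg ÷ 731 mL = 0.06155951 mg/mL = 61.55951 mcg/mL
Rate = 31275 mcg/hr ÷ 61.55951 mcg/mL = 508.045 mL/hr

508.0 mL/hr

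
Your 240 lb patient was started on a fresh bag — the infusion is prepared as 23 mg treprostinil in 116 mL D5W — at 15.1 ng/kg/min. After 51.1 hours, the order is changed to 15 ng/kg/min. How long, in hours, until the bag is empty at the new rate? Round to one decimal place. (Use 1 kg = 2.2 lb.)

Initial rate:
Weight = 240 lb ÷ 2.2 lb/kg = 109.0909 kg
Dose = 15.1 ng/kg/min × 109.0909 kg = 1647.273 ng/min
1647.273 ng/min × 60 min/hr = 98836.36 ng/hr
Concentration = 23 mg ÷ 116 mL = 0.1982759 mg/mL = 198275.9 ng/mL
Rate = 98836.36 ng/hr ÷ 198275.9 ng/mL = 0.4984791 mL/hr
Volume infused so far = 0.4984791 mL/hr × 51.1 hr = 25.47228 mL
Volume remaining = 116 − 25.47228 = 90.52772 mL
New rate:
Dose = 15 ng/kg/min × 109.0909 kg = 1636.364 ng/min
1636.364 ng/min × 60 min/hr = 98181.82 ng/hr
Rate = 98181.82 ng/hr ÷ 198275.9 ng/mL = 0.4951779 mL/hr
Time remaining = 90.52772 mL ÷ 0.4951779 mL/hr = 182.8186 hr

182.8 hours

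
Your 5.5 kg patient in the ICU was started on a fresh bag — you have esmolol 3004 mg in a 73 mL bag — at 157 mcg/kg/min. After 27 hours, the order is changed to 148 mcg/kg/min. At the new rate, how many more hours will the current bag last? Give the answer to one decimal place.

32.9 hours

Initial rate:
Dose = 157 mcg/kg/min × 5.5 kg = 863.5 mcg/min
863.5 mcg/min × 60 min/hr = 51810 mcg/hr
Concentration = 3004 mg ÷ 73 mL = 41.15068 mg/mL = 41150.68 mcg/mL
Rate = 51810 mcg/hr ÷ 41150.68 mcg/mL = 1.259031 mL/hr
Volume infused so far = 1.259031 mL/hr × 27 hr = 33.99384 mL
Volume remaining = 73 − 33.99384 = 39.00616 mL
New rate:
Dose = 148 mcg/kg/min × 5.5 kg = 814 mcg/min
814 mcg/min × 60 min/hr = 48840 mcg/hr
Rate = 48840 mcg/hr ÷ 41150.68 mcg/mL = 1.186858 mL/hr
Time remaining = 39.00616 mL ÷ 1.186858 mL/hr = 32.86507 hr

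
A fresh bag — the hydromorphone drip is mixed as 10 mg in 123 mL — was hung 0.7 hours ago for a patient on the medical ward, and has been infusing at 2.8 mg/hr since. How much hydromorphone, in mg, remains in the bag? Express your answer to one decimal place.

8.0 mg

Concentration = 10 mg ÷ 123 mL = 0.08130081 mg/mL
Rate = 2.8 mg/hr ÷ 0.08130081 mg/mL = 34.44 mL/hr
Volume infused = 34.44 mL/hr × 0.7 hr = 24.108 mL
Volume remaining = 123 − 24.108 = 98.892 mL
Drug remaining = 98.892 mL × 0.08130081 mg/mL = 8.04 mg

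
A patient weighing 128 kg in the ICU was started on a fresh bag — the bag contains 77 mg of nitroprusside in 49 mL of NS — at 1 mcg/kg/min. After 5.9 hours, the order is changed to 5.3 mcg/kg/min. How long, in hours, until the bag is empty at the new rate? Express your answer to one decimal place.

Initial rate:
Dose = 1 mcg/kg/min × 128 kg = 128 mcg/min
128 mcg/min × 60 min/hr = 7680 mcg/hr
Concentration = 77 mg ÷ 49 mL = 1.571429 mg/mL = 1571.429 mcg/mL
Rate = 7680 mcg/hr ÷ 1571.429 mcg/mL = 4.887273 mL/hr
Volume infused so far = 4.887273 mL/hr × 5.9 hr = 28.83491 mL
Volume remaining = 49 − 28.83491 = 20.16509 mL
New rate:
Dose = 5.3 mcg/kg/min × 128 kg = 678.4 mcg/min
678.4 mcg/min × 60 min/hr = 40704 mcg/hr
Rate = 40704 mcg/hr ÷ 1571.429 mcg/mL = 25.90255 mL/hr
Time remaining = 20.16509 mL ÷ 25.90255 mL/hr = 0.7784984 hr

0.8 hours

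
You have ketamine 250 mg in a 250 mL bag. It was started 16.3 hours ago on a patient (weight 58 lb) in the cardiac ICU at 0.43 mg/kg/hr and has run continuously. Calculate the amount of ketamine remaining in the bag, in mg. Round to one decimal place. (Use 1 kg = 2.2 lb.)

Weight = 58 lb ÷ 2.2 lb/kg = 26.36364 kg
Dose = 0.43 mg/kg/hr × 26.36364 kg = 11.33636 mg/hr
Concentration = 250 mg ÷ 250 mL = 1 mg/mL
Rate = 11.33636 mg/hr ÷ 1 mg/mL = 11.33636 mL/hr
Volume infused = 11.33636 mL/hr × 16.3 hr = 184.7827 mL
Volume remaining = 250 − 184.7827 = 65.21727 mL
Drug remaining = 65.21727 mL × 1 mg/mL = 65.21727 mg

65.2 mg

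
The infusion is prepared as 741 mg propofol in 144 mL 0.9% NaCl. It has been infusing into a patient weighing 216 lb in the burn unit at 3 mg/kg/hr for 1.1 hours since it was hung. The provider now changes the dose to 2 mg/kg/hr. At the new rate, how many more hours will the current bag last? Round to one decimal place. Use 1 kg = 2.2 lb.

Initial rate:
Weight = 216 lb ÷ 2.2 lb/kg = 98.18182 kg
Dose = 3 mg/kg/hr × 98.18182 kg = 294.5455 mg/hr
Concentration = 741 mg ÷ 144 mL = 5.145833 mg/mL
Rate = 294.5455 mg/hr ÷ 5.145833 mg/mL = 57.2396 mL/hr
Volume infused so far = 57.2396 mL/hr × 1.1 hr = 62.96356 mL
Volume remaining = 144 − 62.96356 = 81.03644 mL
New rate:
Dose = 2 mg/kg/hr × 98.18182 kg = 196.3636 mg/hr
Rate = 196.3636 mg/hr ÷ 5.145833 mg/mL = 38.15974 mL/hr
Time remaining = 81.03644 mL ÷ 38.15974 mL/hr = 2.123611 hr

2.1 hours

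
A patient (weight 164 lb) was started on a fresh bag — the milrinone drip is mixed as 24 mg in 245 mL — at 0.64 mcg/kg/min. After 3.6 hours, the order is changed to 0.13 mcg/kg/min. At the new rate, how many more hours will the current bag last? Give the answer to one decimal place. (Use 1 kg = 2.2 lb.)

Initial rate:
Weight = 164 lb ÷ 2.2 lb/kg = 74.54545 kg
Dose = 0.64 mcg/kg/min × 74.54545 kg = 47.70909 mcg/min
47.70909 mcg/min × 60 min/hr = 2862.545 mcg/hr
Concentration = 24 mg ÷ 245 mL = 0.09795918 mg/mL = 97.95918 mcg/mL
Rate = 2862.545 mcg/hr ÷ 97.95918 mcg/mL = 29.22182 mL/hr
Volume infused so far = 29.22182 mL/hr × 3.6 hr = 105.1985 mL
Volume remaining = 245 − 105.1985 = 139.8015 mL
New rate:
Dose = 0.13 mcg/kg/min × 74.54545 kg = 9.690909 mcg/min
9.690909 mcg/min × 60 min/hr = 581.4545 mcg/hr
Rate = 581.4545 mcg/hr ÷ 97.95918 mcg/mL = 5.935682 mL/hr
Time remaining = 139.8015 mL ÷ 5.935682 mL/hr = 23.55272 hr

23.6 hours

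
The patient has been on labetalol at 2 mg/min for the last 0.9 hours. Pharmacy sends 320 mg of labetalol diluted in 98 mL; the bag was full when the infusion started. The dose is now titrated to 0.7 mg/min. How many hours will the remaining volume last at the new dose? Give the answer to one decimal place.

Initial rate:
2 mg/min × 60 min/hr = 120 mg/hr
Concentration = 320 mg ÷ 98 mL = 3.265306 mg/mL
Rate = 120 mg/hr ÷ 3.265306 mg/mL = 36.75 mL/hr
Volume infused so far = 36.75 mL/hr × 0.9 hr = 33.075 mL
Volume remaining = 98 − 33.075 = 64.925 mL
New rate:
0.7 mg/min × 60 min/hr = 42 mg/hr
Rate = 42 mg/hr ÷ 3.265306 mg/mL = 12.8625 mL/hr
Time remaining = 64.925 mL ÷ 12.8625 mL/hr = 5.047619 hr

5.0 hours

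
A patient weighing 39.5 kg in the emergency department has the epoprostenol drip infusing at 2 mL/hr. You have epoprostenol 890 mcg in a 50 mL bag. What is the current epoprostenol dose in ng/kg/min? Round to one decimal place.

Concentration = 890 mcg ÷ 50 mL = 17.8 mcg/mL = 17800 ng/mL
Drug rate = 2 mL/hr × 17800 ng/mL = 35600 ng/hr
35600 ng/hr ÷ 60 min/hr = 593.3333 ng/min
593.3333 ng/min ÷ 39.5 kg = 15.0211 ng/kg/min

15.0 ng/kg/min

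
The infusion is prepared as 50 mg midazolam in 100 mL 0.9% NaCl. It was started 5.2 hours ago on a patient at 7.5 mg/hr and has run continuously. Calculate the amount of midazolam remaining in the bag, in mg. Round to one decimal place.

11.0 mg

Concentration = 50 mg ÷ 100 mL = 0.5 mg/mL
Rate = 7.5 mg/hr ÷ 0.5 mg/mL = 15 mL/hr
Volume infused = 15 mL/hr × 5.2 hr = 78 mL
Volume remaining = 100 − 78 = 22 mL
Drug remaining = 22 mL × 0.5 mg/mL = 11 mg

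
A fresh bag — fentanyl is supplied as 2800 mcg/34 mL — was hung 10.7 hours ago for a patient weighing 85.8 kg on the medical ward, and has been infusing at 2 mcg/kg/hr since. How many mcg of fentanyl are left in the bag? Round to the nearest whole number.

964 mcg

Dose = 2 mcg/kg/hr × 85.8 kg = 171.6 mcg/hr
Concentration = 2800 mcg ÷ 34 mL = 82.35294 mcg/mL
Rate = 171.6 mcg/hr ÷ 82.35294 mcg/mL = 2.083714 mL/hr
Volume infused = 2.083714 mL/hr × 10.7 hr = 22.29574 mL
Volume remaining = 34 − 22.29574 = 11.70426 mL
Drug remaining = 11.70426 mL × 82.35294 mcg/mL = 963.88 mcg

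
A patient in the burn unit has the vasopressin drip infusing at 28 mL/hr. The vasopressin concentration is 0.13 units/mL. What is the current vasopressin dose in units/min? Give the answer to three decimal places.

Drug rate = 28 mL/hr × 0.13 units/mL = 3.64 units/hr
3.64 units/hr ÷ 60 min/hr = 0.06066667 units/min

0.061 units/min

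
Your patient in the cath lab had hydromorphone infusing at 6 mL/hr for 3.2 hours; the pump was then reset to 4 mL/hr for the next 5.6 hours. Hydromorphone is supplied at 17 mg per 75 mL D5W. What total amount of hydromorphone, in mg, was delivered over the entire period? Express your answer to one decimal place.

9.4 mg

Concentration = 17 mg ÷ 75 mL = 0.2266667 mg/mL
Stage 1: 6 mL/hr × 3.2 hr = 19.2 mL → 19.2 mL × 0.2266667 mg/mL = 4.352 mg
Stage 2: 4 mL/hr × 5.6 hr = 22.4 mL → 22.4 mL × 0.2266667 mg/mL = 5.077333 mg
Total = 4.352 + 5.077333 = 9.429333 mg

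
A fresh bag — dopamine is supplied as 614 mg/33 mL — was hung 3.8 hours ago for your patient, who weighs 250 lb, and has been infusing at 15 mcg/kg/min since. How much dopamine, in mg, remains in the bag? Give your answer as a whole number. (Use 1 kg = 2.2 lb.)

Weight = 250 lb ÷ 2.2 lb/kg = 113.6364 kg
Dose = 15 mcg/kg/min × 113.6364 kg = 1704.545 mcg/min
1704.545 mcg/min × 60 min/hr = 102272.7 mcg/hr
Concentration = 614 mg ÷ 33 mL = 18.60606 mg/mL = 18606.06 mcg/mL
Rate = 102272.7 mcg/hr ÷ 18606.06 mcg/mL = 5.496743 mL/hr
Volume infused = 5.496743 mL/hr × 3.8 hr = 20.88762 mL
Volume remaining = 33 − 20.88762 = 12.11238 mL
Drug remaining = 12.11238 mL × 18606.06 mcg/mL = 225363.6 mcg = 225.3636 mg

225 mg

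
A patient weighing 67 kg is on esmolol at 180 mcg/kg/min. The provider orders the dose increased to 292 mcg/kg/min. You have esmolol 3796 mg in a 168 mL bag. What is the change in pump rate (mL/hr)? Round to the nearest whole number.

At the current dose:
Dose = 180 mcg/kg/min × 67 kg = 12060 mcg/min
12060 mcg/min × 60 min/hr = 723600 mcg/hr
Concentration = 3796 mg ÷ 168 mL = 22.59524 mg/mL = 22595.24 mcg/mL
Rate = 723600 mcg/hr ÷ 22595.24 mcg/mL = 32.02445 mL/hr
At the new dose:
Dose = 292 mcg/kg/min × 67 kg = 19564 mcg/min
19564 mcg/min × 60 min/hr = 1173840 mcg/hr
Rate = 1173840 mcg/hr ÷ 22595.24 mcg/mL = 51.95077 mL/hr
Change = 51.95077 − 32.02445 = 19.92632 mL/hr → 19.92632 mL/hr increase

20 mL/hr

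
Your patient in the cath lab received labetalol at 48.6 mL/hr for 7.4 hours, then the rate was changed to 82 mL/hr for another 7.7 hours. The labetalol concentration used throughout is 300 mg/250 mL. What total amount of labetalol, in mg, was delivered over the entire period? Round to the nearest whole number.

1189 mg

Concentration = 300 mg ÷ 250 mL = 1.2 mg/mL
Stage 1: 48.6 mL/hr × 7.4 hr = 359.64 mL → 359.64 mL × 1.2 mg/mL = 431.568 mg
Stage 2: 82 mL/hr × 7.7 hr = 631.4 mL → 631.4 mL × 1.2 mg/mL = 757.68 mg
Total = 431.568 + 757.68 = 1189.248 mg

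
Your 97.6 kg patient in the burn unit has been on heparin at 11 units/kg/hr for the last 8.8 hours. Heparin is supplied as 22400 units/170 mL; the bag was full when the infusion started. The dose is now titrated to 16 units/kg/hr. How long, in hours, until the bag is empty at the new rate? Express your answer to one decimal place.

8.3 hours

Initial rate:
Dose = 11 units/kg/hr × 97.6 kg = 1073.6 units/hr
Concentration = 22400 units ÷ 170 mL = 131.7647 units/mL
Rate = 1073.6 units/hr ÷ 131.7647 units/mL = 8.147857 mL/hr
Volume infused so far = 8.147857 mL/hr × 8.8 hr = 71.70114 mL
Volume remaining = 170 − 71.70114 = 98.29886 mL
New rate:
Dose = 16 units/kg/hr × 97.6 kg = 1561.6 units/hr
Rate = 1561.6 units/hr ÷ 131.7647 units/mL = 11.85143 mL/hr
Time remaining = 98.29886 mL ÷ 11.85143 mL/hr = 8.294262 hr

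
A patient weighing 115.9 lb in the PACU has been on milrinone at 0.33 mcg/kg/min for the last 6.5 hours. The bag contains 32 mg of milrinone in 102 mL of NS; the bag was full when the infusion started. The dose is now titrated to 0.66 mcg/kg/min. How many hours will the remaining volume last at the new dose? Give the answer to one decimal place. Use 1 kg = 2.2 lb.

12.1 hours

Initial rate:
Weight = 115.9 lb ÷ 2.2 lb/kg = 52.68182 kg
Dose = 0.33 mcg/kg/min × 52.68182 kg = 17.385 mcg/min
17.385 mcg/min × 60 min/hr = 1043.1 mcg/hr
Concentration = 32 mg ÷ 102 mL = 0.3137255 mg/mL = 313.7255 mcg/mL
Rate = 1043.1 mcg/hr ÷ 313.7255 mcg/mL = 3.324881 mL/hr
Volume infused so far = 3.324881 mL/hr × 6.5 hr = 21.61173 mL
Volume remaining = 102 − 21.61173 = 80.38827 mL
New rate:
Dose = 0.66 mcg/kg/min × 52.68182 kg = 34.77 mcg/min
34.77 mcg/min × 60 min/hr = 2086.2 mcg/hr
Rate = 2086.2 mcg/hr ÷ 313.7255 mcg/mL = 6.649763 mL/hr
Time remaining = 80.38827 mL ÷ 6.649763 mL/hr = 12.08889 hr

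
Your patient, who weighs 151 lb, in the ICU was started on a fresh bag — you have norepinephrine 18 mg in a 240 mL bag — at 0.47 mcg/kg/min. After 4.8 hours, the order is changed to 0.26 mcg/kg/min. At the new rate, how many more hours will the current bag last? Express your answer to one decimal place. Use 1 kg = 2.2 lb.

8.1 hours

Initial rate:
Weight = 151 lb ÷ 2.2 lb/kg = 68.63636 kg
Dose = 0.47 mcg/kg/min × 68.63636 kg = 32.25909 mcg/min
32.25909 mcg/min × 60 min/hr = 1935.545 mcg/hr
Concentration = 18 mg ÷ 240 mL = 0.075 mg/mL = 75 mcg/mL
Rate = 1935.545 mcg/hr ÷ 75 mcg/mL = 25.80727 mL/hr
Volume infused so far = 25.80727 mL/hr × 4.8 hr = 123.8749 mL
Volume remaining = 240 − 123.8749 = 116.1251 mL
New rate:
Dose = 0.26 mcg/kg/min × 68.63636 kg = 17.84545 mcg/min
17.84545 mcg/min × 60 min/hr = 1070.727 mcg/hr
Rate = 1070.727 mcg/hr ÷ 75 mcg/mL = 14.27636 mL/hr
Time remaining = 116.1251 mL ÷ 14.27636 mL/hr = 8.13408 hr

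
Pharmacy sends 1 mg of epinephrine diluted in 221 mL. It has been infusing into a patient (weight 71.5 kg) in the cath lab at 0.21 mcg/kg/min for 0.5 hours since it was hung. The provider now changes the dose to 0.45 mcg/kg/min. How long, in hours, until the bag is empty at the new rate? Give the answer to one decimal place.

Initial rate:
Dose = 0.21 mcg/kg/min × 71.5 kg = 15.015 mcg/min
15.015 mcg/min × 60 min/hr = 900.9 mcg/hr
Concentration = 1 mg ÷ 221 mL = 0.004524887 mg/mL = 4.524887 mcg/mL
Rate = 900.9 mcg/hr ÷ 4.524887 mcg/mL = 199.0989 mL/hr
Volume infused so far = 199.0989 mL/hr × 0.5 hr = 99.54945 mL
Volume remaining = 221 − 99.54945 = 121.4506 mL
New rate:
Dose = 0.45 mcg/kg/min × 71.5 kg = 32.175 mcg/min
32.175 mcg/min × 60 min/hr = 1930.5 mcg/hr
Rate = 1930.5 mcg/hr ÷ 4.524887 mcg/mL = 426.6405 mL/hr
Time remaining = 121.4506 mL ÷ 426.6405 mL/hr = 0.2846672 hr

0.3 hours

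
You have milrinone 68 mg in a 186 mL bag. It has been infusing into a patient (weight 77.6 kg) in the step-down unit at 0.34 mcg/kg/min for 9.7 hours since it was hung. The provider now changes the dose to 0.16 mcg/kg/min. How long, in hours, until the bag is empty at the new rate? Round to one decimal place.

70.7 hours

Initial rate:
Dose = 0.34 mcg/kg/min × 77.6 kg = 26.384 mcg/min
26.384 mcg/min × 60 min/hr = 1583.04 mcg/hr
Concentration = 68 mg ÷ 186 mL = 0.3655914 mg/mL = 365.5914 mcg/mL
Rate = 1583.04 mcg/hr ÷ 365.5914 mcg/mL = 4.33008 mL/hr
Volume infused so far = 4.33008 mL/hr × 9.7 hr = 42.00178 mL
Volume remaining = 186 − 42.00178 = 143.9982 mL
New rate:
Dose = 0.16 mcg/kg/min × 77.6 kg = 12.416 mcg/min
12.416 mcg/min × 60 min/hr = 744.96 mcg/hr
Rate = 744.96 mcg/hr ÷ 365.5914 mcg/mL = 2.037685 mL/hr
Time remaining = 143.9982 mL ÷ 2.037685 mL/hr = 70.66757 hr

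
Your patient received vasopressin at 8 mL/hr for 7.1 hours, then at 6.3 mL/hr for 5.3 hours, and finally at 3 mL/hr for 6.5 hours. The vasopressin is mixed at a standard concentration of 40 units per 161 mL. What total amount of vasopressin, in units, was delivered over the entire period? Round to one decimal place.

Concentration = 40 units ÷ 161 mL = 0.2484472 units/mL
Stage 1: 8 mL/hr × 7.1 hr = 56.8 mL → 56.8 mL × 0.2484472 units/mL = 14.1118 units
Stage 2: 6.3 mL/hr × 5.3 hr = 33.39 mL → 33.39 mL × 0.2484472 units/mL = 8.295652 units
Stage 3: 3 mL/hr × 6.5 hr = 19.5 mL → 19.5 mL × 0.2484472 units/mL = 4.84472 units
Total = 14.1118 + 8.295652 + 4.84472 = 27.25217 units

27.3 units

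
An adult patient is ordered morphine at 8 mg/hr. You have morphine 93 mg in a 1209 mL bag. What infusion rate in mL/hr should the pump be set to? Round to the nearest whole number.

Concentration = 93 mg ÷ 1209 mL = 0.07692308 mg/mL
Rate = 8 mg/hr ÷ 0.07692308 mg/mL = 104 mL/hr

104 mL/hr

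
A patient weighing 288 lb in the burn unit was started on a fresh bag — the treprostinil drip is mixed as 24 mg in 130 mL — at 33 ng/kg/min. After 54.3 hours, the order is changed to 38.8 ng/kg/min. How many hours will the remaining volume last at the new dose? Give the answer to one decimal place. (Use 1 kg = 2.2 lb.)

Initial rate:
Weight = 288 lb ÷ 2.2 lb/kg = 130.9091 kg
Dose = 33 ng/kg/min × 130.9091 kg = 4320 ng/min
4320 ng/min × 60 min/hr = 259200 ng/hr
Concentration = 24 mg ÷ 130 mL = 0.1846154 mg/mL = 184615.4 ng/mL
Rate = 259200 ng/hr ÷ 184615.4 ng/mL = 1.404 mL/hr
Volume infused so far = 1.404 mL/hr × 54.3 hr = 76.2372 mL
Volume remaining = 130 − 76.2372 = 53.7628 mL
New rate:
Dose = 38.8 ng/kg/min × 130.9091 kg = 5079.273 ng/min
5079.273 ng/min × 60 min/hr = 304756.4 ng/hr
Rate = 304756.4 ng/hr ÷ 184615.4 ng/mL = 1.650764 mL/hr
Time remaining = 53.7628 mL ÷ 1.650764 mL/hr = 32.56844 hr

32.6 hours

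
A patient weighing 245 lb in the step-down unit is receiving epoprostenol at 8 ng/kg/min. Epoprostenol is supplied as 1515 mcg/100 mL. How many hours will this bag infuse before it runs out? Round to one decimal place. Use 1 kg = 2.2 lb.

Weight = 245 lb ÷ 2.2 lb/kg = 111.3636 kg
Dose = 8 ng/kg/min × 111.3636 kg = 890.9091 ng/min
890.9091 ng/min × 60 min/hr = 53454.55 ng/hr
Concentration = 1515 mcg ÷ 100 mL = 15.15 mcg/mL = 15150 ng/mL
Rate = 53454.55 ng/hr ÷ 15150 ng/mL = 3.528353 mL/hr
Duration = 100 mL ÷ 3.528353 mL/hr = 28.34184 hr

28.3 hours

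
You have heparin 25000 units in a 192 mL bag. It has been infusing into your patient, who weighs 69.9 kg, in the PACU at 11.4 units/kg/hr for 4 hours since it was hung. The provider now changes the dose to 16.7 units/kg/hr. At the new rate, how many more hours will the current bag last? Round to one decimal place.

18.7 hours

Initial rate:
Dose = 11.4 units/kg/hr × 69.9 kg = 796.86 units/hr
Concentration = 25000 units ÷ 192 mL = 130.2083 units/mL
Rate = 796.86 units/hr ÷ 130.2083 units/mL = 6.119885 mL/hr
Volume infused so far = 6.119885 mL/hr × 4 hr = 24.47954 mL
Volume remaining = 192 − 24.47954 = 167.5205 mL
New rate:
Dose = 16.7 units/kg/hr × 69.9 kg = 1167.33 units/hr
Rate = 1167.33 units/hr ÷ 130.2083 units/mL = 8.965094 mL/hr
Time remaining = 167.5205 mL ÷ 8.965094 mL/hr = 18.68586 hr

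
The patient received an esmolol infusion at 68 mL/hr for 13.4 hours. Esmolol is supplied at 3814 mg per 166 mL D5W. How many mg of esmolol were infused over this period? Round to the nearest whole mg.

20936 mg

Concentration = 3814 mg ÷ 166 mL = 22.9759 mg/mL = 22975.9 mcg/mL
Drug rate = 68 mL/hr × 22975.9 mcg/mL = 1562361 mcg/hr
Total = 1562361 mcg/hr × 13.4 hr = 20935643 mcg = 20935.64 mg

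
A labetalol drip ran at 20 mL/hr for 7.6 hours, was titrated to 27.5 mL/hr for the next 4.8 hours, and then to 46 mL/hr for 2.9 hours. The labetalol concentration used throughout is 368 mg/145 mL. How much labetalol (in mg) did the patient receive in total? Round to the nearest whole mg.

Concentration = 368 mg ÷ 145 mL = 2.537931 mg/mL
Stage 1: 20 mL/hr × 7.6 hr = 152 mL → 152 mL × 2.537931 mg/mL = 385.7655 mg
Stage 2: 27.5 mL/hr × 4.8 hr = 132 mL → 132 mL × 2.537931 mg/mL = 335.0069 mg
Stage 3: 46 mL/hr × 2.9 hr = 133.4 mL → 133.4 mL × 2.537931 mg/mL = 338.56 mg
Total = 385.7655 + 335.0069 + 338.56 = 1059.332 mg

1059 mg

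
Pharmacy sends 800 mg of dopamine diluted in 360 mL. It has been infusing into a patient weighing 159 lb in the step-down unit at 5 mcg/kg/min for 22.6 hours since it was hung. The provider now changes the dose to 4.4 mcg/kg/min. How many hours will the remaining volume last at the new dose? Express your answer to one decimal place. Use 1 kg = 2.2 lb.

Initial rate:
Weight = 159 lb ÷ 2.2 lb/kg = 72.27273 kg
Dose = 5 mcg/kg/min × 72.27273 kg = 361.3636 mcg/min
361.3636 mcg/min × 60 min/hr = 21681.82 mcg/hr
Concentration = 800 mg ÷ 360 mL = 2.222222 mg/mL = 2222.222 mcg/mL
Rate = 21681.82 mcg/hr ÷ 2222.222 mcg/mL = 9.756818 mL/hr
Volume infused so far = 9.756818 mL/hr × 22.6 hr = 220.5041 mL
Volume remaining = 360 − 220.5041 = 139.4959 mL
New rate:
Dose = 4.4 mcg/kg/min × 72.27273 kg = 318 mcg/min
318 mcg/min × 60 min/hr = 19080 mcg/hr
Rate = 19080 mcg/hr ÷ 2222.222 mcg/mL = 8.586 mL/hr
Time remaining = 139.4959 mL ÷ 8.586 mL/hr = 16.2469 hr

16.2 hours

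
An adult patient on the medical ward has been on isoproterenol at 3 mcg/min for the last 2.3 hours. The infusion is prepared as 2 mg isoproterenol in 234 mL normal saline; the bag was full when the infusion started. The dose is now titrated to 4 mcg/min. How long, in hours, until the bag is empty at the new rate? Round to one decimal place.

6.6 hours

Initial rate:
3 mcg/min × 60 min/hr = 180 mcg/hr
Concentration = 2 mg ÷ 234 mL = 0.008547009 mg/mL = 8.547009 mcg/mL
Rate = 180 mcg/hr ÷ 8.547009 mcg/mL = 21.06 mL/hr
Volume infused so far = 21.06 mL/hr × 2.3 hr = 48.438 mL
Volume remaining = 234 − 48.438 = 185.562 mL
New rate:
4 mcg/min × 60 min/hr = 240 mcg/hr
Rate = 240 mcg/hr ÷ 8.547009 mcg/mL = 28.08 mL/hr
Time remaining = 185.562 mL ÷ 28.08 mL/hr = 6.608333 hr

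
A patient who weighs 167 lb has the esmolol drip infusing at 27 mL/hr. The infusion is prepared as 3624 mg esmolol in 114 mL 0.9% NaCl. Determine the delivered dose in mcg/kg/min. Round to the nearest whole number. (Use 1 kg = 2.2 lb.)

188 mcg/kg/min

Weight = 167 lb ÷ 2.2 lb/kg = 75.90909 kg
Concentration = 3624 mg ÷ 114 mL = 31.78947 mg/mL = 31789.47 mcg/mL
Drug rate = 27 mL/hr × 31789.47 mcg/mL = 858315.8 mcg/hr
858315.8 mcg/hr ÷ 60 min/hr = 14305.26 mcg/min
14305.26 mcg/min ÷ 75.90909 kg = 188.4526 mcg/kg/min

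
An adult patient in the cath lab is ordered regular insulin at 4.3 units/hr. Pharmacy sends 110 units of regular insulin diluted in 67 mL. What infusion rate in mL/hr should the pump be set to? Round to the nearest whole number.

Concentration = 110 units ÷ 67 mL = 1.641791 units/mL
Rate = 4.3 units/hr ÷ 1.641791 units/mL = 2.619091 mL/hr

3 mL/hr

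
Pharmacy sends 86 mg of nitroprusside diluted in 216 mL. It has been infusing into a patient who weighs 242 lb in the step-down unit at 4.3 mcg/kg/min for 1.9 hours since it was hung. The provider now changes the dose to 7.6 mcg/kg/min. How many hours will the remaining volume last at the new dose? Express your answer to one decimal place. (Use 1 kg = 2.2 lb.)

Initial rate:
Weight = 242 lb ÷ 2.2 lb/kg = 110 kg
Dose = 4.3 mcg/kg/min × 110 kg = 473 mcg/min
473 mcg/min × 60 min/hr = 28380 mcg/hr
Concentration = 86 mg ÷ 216 mL = 0.3981481 mg/mL = 398.1481 mcg/mL
Rate = 28380 mcg/hr ÷ 398.1481 mcg/mL = 71.28 mL/hr
Volume infused so far = 71.28 mL/hr × 1.9 hr = 135.432 mL
Volume remaining = 216 − 135.432 = 80.568 mL
New rate:
Dose = 7.6 mcg/kg/min × 110 kg = 836 mcg/min
836 mcg/min × 60 min/hr = 50160 mcg/hr
Rate = 50160 mcg/hr ÷ 398.1481 mcg/mL = 125.9833 mL/hr
Time remaining = 80.568 mL ÷ 125.9833 mL/hr = 0.6395136 hr

0.6 hours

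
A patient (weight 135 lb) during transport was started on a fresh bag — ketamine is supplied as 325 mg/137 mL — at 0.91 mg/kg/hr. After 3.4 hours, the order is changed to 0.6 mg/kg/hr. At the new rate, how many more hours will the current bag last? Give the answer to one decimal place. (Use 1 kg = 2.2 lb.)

3.7 hours

Initial rate:
Weight = 135 lb ÷ 2.2 lb/kg = 61.36364 kg
Dose = 0.91 mg/kg/hr × 61.36364 kg = 55.84091 mg/hr
Concentration = 325 mg ÷ 137 mL = 2.372263 mg/mL
Rate = 55.84091 mg/hr ÷ 2.372263 mg/mL = 23.53909 mL/hr
Volume infused so far = 23.53909 mL/hr × 3.4 hr = 80.03291 mL
Volume remaining = 137 − 80.03291 = 56.96709 mL
New rate:
Dose = 0.6 mg/kg/hr × 61.36364 kg = 36.81818 mg/hr
Rate = 36.81818 mg/hr ÷ 2.372263 mg/mL = 15.52028 mL/hr
Time remaining = 56.96709 mL ÷ 15.52028 mL/hr = 3.670494 hr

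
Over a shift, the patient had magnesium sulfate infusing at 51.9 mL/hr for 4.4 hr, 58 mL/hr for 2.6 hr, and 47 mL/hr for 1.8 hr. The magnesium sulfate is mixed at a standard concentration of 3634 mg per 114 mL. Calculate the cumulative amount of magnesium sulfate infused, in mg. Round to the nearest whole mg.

Concentration = 3634 mg ÷ 114 mL = 31.87719 mg/mL
Stage 1: 51.9 mL/hr × 4.4 hr = 228.36 mL → 228.36 mL × 31.87719 mg/mL = 7279.476 mg
Stage 2: 58 mL/hr × 2.6 hr = 150.8 mL → 150.8 mL × 31.87719 mg/mL = 4807.081 mg
Stage 3: 47 mL/hr × 1.8 hr = 84.6 mL → 84.6 mL × 31.87719 mg/mL = 2696.811 mg
Total = 7279.476 + 4807.081 + 2696.811 = 14783.37 mg

14783 mg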